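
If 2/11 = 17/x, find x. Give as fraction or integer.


Setting up: 2/11 = 17/x
Cross multiply: 2 * x = 11 * 17
2x = 187
x = 187/2
x = 187/2

187/2


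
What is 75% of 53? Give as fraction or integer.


Compute 75% of 53
Convert percentage: 75% = 75/100
Multiply: 53 * 75/100
= 3975/100
= 159/4

159/4


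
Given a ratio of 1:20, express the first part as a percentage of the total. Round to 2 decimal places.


Total parts = 1 + 20 = 21
First part fraction = 1/21
Percentage = (1/21) * 100
= 0.047619 * 100
= 4.76%

4.76


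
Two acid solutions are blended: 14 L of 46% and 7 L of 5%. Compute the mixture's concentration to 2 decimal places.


Solute in mixture 1 = 46% of 14 L = 14*46/100 = 161/25 L
Solute in mixture 2 = 5% of 7 L = 7*5/100 = 7/20 L
Total solute = 161/25 + 7/20 = 679/100 L
Total volume = 14 + 7 = 21 L
Final concentration = 679/100/21 * 100 = 32.33%

32.33


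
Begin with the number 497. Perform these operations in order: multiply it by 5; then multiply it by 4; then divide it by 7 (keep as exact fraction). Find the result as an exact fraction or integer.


Start with 497.
Step 1: Multiply by 5: 497 * 5 = 2485
Step 2: Multiply by 4: 2485 * 4 = 9940
Step 3: Divide by 7: 9940 / 7 = 1420
Final result = 1420

1420


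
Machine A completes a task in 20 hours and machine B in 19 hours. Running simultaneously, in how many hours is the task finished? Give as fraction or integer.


Rate of A = 1/20 job per hour
Rate of B = 1/19 job per hour
Combined rate = 1/20 + 1/19
Find common denominator: (19 + 20)/(20*19) = 39/380
Combined rate = 39/380 job per hour
Time together = 1 / (39/380) = 380/39 hours

380/39


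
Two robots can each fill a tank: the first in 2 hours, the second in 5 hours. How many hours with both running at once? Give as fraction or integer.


Rate of A = 1/2 job per hour
Rate of B = 1/5 job per hour
Combined rate = 1/2 + 1/5
Find common denominator: (5 + 2)/(2*5) = 7/10
Combined rate = 7/10 job per hour
Time together = 1 / (7/10) = 10/7 hours

10/7


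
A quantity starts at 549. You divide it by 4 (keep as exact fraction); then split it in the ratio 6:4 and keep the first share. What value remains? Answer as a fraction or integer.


Start with 549.
Step 1: Divide by 4: 549 / 4 = 549/4
Step 2: Split 6:4, first share = 549/4 * 6/10 = 1647/20
Final result = 1647/20

1647/20


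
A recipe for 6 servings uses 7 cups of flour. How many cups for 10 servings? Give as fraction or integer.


Original: 7 cups for 6 servings
Target servings = 10
Scaling factor = 10/6
New amount = 7 * 10/6
= 70/6
= 35/3 cups

35/3


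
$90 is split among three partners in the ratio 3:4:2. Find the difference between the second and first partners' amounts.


Total parts = 3 + 4 + 2 = 9
Value per part = 90 / 9 = 10
Shares: 3*10=30, 4*10=40, 2*10=20
Second share = 40, first share = 30
Difference = |40 - 30| = 10

10


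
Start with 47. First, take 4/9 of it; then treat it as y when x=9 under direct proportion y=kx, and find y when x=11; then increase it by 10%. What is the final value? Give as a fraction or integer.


Start with 47.
Step 1: Take 4/9: 47 * 4/9 = 188/9
Step 2: Direct prop: k = (188/9)/9; new y = k*11 = 188/9*11/9 = 2068/81
Step 3: Increase by 10%: 2068/81 * 110/100 = 11374/405
Final result = 11374/405

11374/405


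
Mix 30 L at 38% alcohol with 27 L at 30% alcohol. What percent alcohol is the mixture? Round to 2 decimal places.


Solute in mixture 1 = 38% of 30 L = 30*38/100 = 57/5 L
Solute in mixture 2 = 30% of 27 L = 27*30/100 = 81/10 L
Total solute = 57/5 + 81/10 = 39/2 L
Total volume = 30 + 27 = 57 L
Final concentration = 39/2/57 * 100 = 34.21%

34.21


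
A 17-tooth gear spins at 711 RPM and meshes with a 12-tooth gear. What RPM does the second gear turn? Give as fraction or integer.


Gear ratio: teeth_A * RPM_A = teeth_B * RPM_B
17 * 711 = 12 * RPM_B
12087 = 12 * RPM_B
RPM_B = 12087 / 12
RPM_B = 4029/4

4029/4


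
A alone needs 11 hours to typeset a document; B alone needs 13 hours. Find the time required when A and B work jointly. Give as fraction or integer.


Rate of A = 1/11 job per hour
Rate of B = 1/13 job per hour
Combined rate = 1/11 + 1/13
Find common denominator: (13 + 11)/(11*13) = 24/143
Combined rate = 24/143 job per hour
Time together = 1 / (24/143) = 143/24 hours

143/24


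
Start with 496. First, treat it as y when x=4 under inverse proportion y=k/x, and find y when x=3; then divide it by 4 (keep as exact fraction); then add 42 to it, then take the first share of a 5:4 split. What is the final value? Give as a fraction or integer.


Start with 496.
Step 1: Inverse prop: k = (496)*4; new y = k/3 = 496*4/3 = 1984/3
Step 2: Divide by 4: 1984/3 / 4 = 496/3
Step 3: Add 42: 496/3+42=622/3; split 5:4 first = 622/3*5/9 = 3110/27
Final result = 3110/27

3110/27


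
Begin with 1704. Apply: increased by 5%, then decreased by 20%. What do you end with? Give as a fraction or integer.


Start: 1704
Step 1: increase by 5% => multiply by 105/100
  1704 * 105/100 = 8946/5
Step 2: decrease by 20% => multiply by 80/100
  8946/5 * 80/100 = 35784/25
Final value = 35784/25

35784/25


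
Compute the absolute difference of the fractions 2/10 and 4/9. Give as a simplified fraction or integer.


Simplify: 2/10 = 1/5 and 4/9 = 4/9
Find common denominator: LCD = 45
Convert: 9/45 and 20/45
Difference = |9 - 20|/45 = 11/45
Simplified = 11/45

11/45


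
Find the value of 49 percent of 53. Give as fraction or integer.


Compute 49% of 53
Convert percentage: 49% = 49/100
Multiply: 53 * 49/100
= 2597/100
= 2597/100

2597/100


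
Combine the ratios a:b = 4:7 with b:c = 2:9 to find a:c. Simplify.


Given a:b = 4:7 and b:c = 2:9
Make b consistent. Multiply first ratio by 2: a:b = 8:14
Multiply second ratio by 7: b:c = 14:63
Now b = 14 in both, so a:b:c = 8:14:63
Therefore a:c = 8:63
Simplify by GCD: a:c = 8:63

8:63


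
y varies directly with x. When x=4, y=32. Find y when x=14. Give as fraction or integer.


Direct proportion: y = kx
Find k: k = 32/4 = 8
Compute y at x=14: y = 8 * 14
y = 112

112


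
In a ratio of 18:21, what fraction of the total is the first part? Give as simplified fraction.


Total parts = 18 + 21 = 39
First part fraction = 18/39
Simplify: 18/39 = 6/13

6/13


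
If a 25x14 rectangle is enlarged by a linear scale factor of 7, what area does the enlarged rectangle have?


Original dimensions: 25 x 14
Enlargement factor = 7
New width = 25 * 7 = 175
New height = 14 * 7 = 98
New area = 175 * 98 = 17150

17150


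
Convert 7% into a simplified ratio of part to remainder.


Part = 7%, Remainder = 93%
Ratio = 7:93
GCD(7, 93) = 1
Simplify: 7:93 = 7:93

7:93


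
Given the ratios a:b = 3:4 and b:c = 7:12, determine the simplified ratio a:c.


Given a:b = 3:4 and b:c = 7:12
Make b consistent. Multiply first ratio by 7: a:b = 21:28
Multiply second ratio by 4: b:c = 28:48
Now b = 28 in both, so a:b:c = 21:28:48
Therefore a:c = 21:48
Simplify by GCD: a:c = 7:16

7:16


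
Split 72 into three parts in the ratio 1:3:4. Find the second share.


Ratio = 1:3:4
Total parts = 1 + 3 + 4 = 8
Value per part = 72 / 8 = 9
First share = 1 * 9 = 9
Middle share = 3 * 9 = 27
Third share = 4 * 9 = 36

27


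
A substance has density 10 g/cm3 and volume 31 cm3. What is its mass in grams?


Using mass = density * volume
Density = 10 g/cm3
Volume = 31 cm3
Mass = 10 * 31
= 310 g

310


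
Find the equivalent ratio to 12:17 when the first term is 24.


Original ratio: 12:17
First term target: 24
Scale factor = 24 / 12 = 2
Multiply second term: 17 * 2 = 34
Equivalent ratio = 24:34

24:34


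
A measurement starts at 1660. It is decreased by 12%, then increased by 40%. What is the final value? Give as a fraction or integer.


Start: 1660
Step 1: decrease by 12% => multiply by 88/100
  1660 * 88/100 = 7304/5
Step 2: increase by 40% => multiply by 140/100
  7304/5 * 140/100 = 51128/25
Final value = 51128/25

51128/25


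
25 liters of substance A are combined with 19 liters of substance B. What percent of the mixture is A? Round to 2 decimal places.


Volume of A = 25 L
Volume of B = 19 L
Total volume = 25 + 19 = 44 L
Percentage of A = (25/44) * 100
= 56.82%

56.82


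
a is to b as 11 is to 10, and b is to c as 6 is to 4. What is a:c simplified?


Given a:b = 11:10 and b:c = 6:4
Make b consistent. Multiply first ratio by 6: a:b = 66:60
Multiply second ratio by 10: b:c = 60:40
Now b = 60 in both, so a:b:c = 66:60:40
Therefore a:c = 66:40
Simplify by GCD: a:c = 33:20

33:20


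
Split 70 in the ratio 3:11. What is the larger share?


Total parts = 3 + 11 = 14
Value per part = 70 / 14 = 5
First share = 3 * 5 = 15
Second share = 11 * 5 = 55
Larger share = 55

55


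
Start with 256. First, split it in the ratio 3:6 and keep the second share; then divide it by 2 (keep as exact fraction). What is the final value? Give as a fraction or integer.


Start with 256.
Step 1: Split 3:6, second share = 256 * 6/9 = 512/3
Step 2: Divide by 2: 512/3 / 2 = 256/3
Final result = 256/3

256/3


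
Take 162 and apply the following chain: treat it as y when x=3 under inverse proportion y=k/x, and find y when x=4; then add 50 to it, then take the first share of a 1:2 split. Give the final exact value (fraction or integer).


Start with 162.
Step 1: Inverse prop: k = (162)*3; new y = k/4 = 162*3/4 = 243/2
Step 2: Add 50: 243/2+50=343/2; split 1:2 first = 343/2*1/3 = 343/6
Final result = 343/6

343/6


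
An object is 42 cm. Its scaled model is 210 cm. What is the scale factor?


Original length = 42 cm
Scaled length = 210 cm
Scale factor = 210 / 42
= 5

5


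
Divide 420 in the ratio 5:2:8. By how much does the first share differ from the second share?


Total parts = 5 + 2 + 8 = 15
Value per part = 420 / 15 = 28
Shares: 5*28=140, 2*28=56, 8*28=224
First share = 140, second share = 56
Difference = |140 - 56| = 84

84


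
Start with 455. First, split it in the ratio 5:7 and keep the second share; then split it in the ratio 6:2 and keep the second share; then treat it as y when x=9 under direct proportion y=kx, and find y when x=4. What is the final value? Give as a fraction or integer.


Start with 455.
Step 1: Split 5:7, second share = 455 * 7/12 = 3185/12
Step 2: Split 6:2, second share = 3185/12 * 2/8 = 3185/48
Step 3: Direct prop: k = (3185/48)/9; new y = k*4 = 3185/48*4/9 = 3185/108
Final result = 3185/108

3185/108


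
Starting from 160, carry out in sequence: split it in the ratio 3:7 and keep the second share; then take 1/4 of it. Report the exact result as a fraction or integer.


Start with 160.
Step 1: Split 3:7, second share = 160 * 7/10 = 112
Step 2: Take 1/4: 112 * 1/4 = 28
Final result = 28

28


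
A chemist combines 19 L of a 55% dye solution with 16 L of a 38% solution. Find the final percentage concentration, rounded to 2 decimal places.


Solute in mixture 1 = 55% of 19 L = 19*55/100 = 209/20 L
Solute in mixture 2 = 38% of 16 L = 16*38/100 = 152/25 L
Total solute = 209/20 + 152/25 = 1653/100 L
Total volume = 19 + 16 = 35 L
Final concentration = 1653/100/35 * 100 = 47.23%

47.23


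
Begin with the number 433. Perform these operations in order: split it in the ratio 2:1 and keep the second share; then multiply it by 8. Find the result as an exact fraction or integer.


Start with 433.
Step 1: Split 2:1, second share = 433 * 1/3 = 433/3
Step 2: Multiply by 8: 433/3 * 8 = 3464/3
Final result = 3464/3

3464/3


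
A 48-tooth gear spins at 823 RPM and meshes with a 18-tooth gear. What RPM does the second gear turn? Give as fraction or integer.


Gear ratio: teeth_A * RPM_A = teeth_B * RPM_B
48 * 823 = 18 * RPM_B
39504 = 18 * RPM_B
RPM_B = 39504 / 18
RPM_B = 6584/3

6584/3


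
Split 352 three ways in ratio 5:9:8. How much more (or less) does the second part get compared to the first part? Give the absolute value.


Total parts = 5 + 9 + 8 = 22
Value per part = 352 / 22 = 16
Shares: 5*16=80, 9*16=144, 8*16=128
Second share = 144, first share = 80
Difference = |144 - 80| = 64

64


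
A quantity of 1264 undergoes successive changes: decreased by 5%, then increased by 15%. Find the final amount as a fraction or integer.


Start: 1264
Step 1: decrease by 5% => multiply by 95/100
  1264 * 95/100 = 6004/5
Step 2: increase by 15% => multiply by 115/100
  6004/5 * 115/100 = 34523/25
Final value = 34523/25

34523/25


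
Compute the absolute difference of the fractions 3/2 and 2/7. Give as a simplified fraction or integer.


Simplify: 3/2 = 3/2 and 2/7 = 2/7
Find common denominator: LCD = 14
Convert: 21/14 and 4/14
Difference = |21 - 4|/14 = 17/14
Simplified = 17/14

17/14


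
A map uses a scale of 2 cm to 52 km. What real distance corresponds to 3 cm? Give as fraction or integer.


Map scale: 2 cm = 52 km
Measured distance on map = 3 cm
Set up proportion: 3 * 52 / 2
= 156 / 2
= 78 km

78


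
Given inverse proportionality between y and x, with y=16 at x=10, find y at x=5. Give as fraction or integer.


Inverse proportion: y = k/x
Find k: k = 10 * 16 = 160
Compute y at x=5: y = 160/5
y = 32

32


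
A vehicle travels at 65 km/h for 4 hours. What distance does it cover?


Using distance = speed * time
Speed = 65 km/h
Time = 4 hours
Distance = 65 * 4
= 260 km

260


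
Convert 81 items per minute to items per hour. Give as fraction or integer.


Converting from per minute to per hour
Rate = 81 items per minute
Multiply by 60: 81 * 60
= 4860 items per hour

4860


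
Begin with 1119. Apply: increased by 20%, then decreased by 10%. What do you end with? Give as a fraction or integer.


Start: 1119
Step 1: increase by 20% => multiply by 120/100
  1119 * 120/100 = 6714/5
Step 2: decrease by 10% => multiply by 90/100
  6714/5 * 90/100 = 30213/25
Final value = 30213/25

30213/25


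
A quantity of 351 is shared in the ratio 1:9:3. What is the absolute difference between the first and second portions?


Total parts = 1 + 9 + 3 = 13
Value per part = 351 / 13 = 27
Shares: 1*27=27, 9*27=243, 3*27=81
First share = 27, second share = 243
Difference = |27 - 243| = 216

216


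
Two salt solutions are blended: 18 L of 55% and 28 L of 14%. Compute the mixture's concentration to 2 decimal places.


Solute in mixture 1 = 55% of 18 L = 18*55/100 = 99/10 L
Solute in mixture 2 = 14% of 28 L = 28*14/100 = 98/25 L
Total solute = 99/10 + 98/25 = 691/50 L
Total volume = 18 + 28 = 46 L
Final concentration = 691/50/46 * 100 = 30.04%

30.04


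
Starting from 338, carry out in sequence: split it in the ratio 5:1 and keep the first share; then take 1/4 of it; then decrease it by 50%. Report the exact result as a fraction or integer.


Start with 338.
Step 1: Split 5:1, first share = 338 * 5/6 = 845/3
Step 2: Take 1/4: 845/3 * 1/4 = 845/12
Step 3: Decrease by 50%: 845/12 * 50/100 = 845/24
Final result = 845/24

845/24


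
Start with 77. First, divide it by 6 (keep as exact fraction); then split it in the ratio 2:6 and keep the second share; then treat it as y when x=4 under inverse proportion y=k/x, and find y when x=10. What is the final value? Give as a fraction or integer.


Start with 77.
Step 1: Divide by 6: 77 / 6 = 77/6
Step 2: Split 2:6, second share = 77/6 * 6/8 = 77/8
Step 3: Inverse prop: k = (77/8)*4; new y = k/10 = 77/8*4/10 = 77/20
Final result = 77/20

77/20


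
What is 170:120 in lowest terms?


Find GCD(170, 120)
GCD = 10
Divide both by 10: 170/10 = 17, 120/10 = 12
Simplified ratio = 17:12

17:12


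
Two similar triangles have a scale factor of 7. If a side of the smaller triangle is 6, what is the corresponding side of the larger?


Similar triangles have proportional sides
Scale factor = 7
Smaller side = 6
Corresponding larger side = 6 * 7
= 42

42


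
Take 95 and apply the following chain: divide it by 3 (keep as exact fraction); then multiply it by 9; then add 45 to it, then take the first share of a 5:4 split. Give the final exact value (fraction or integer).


Start with 95.
Step 1: Divide by 3: 95 / 3 = 95/3
Step 2: Multiply by 9: 95/3 * 9 = 285
Step 3: Add 45: 285+45=330; split 5:4 first = 330*5/9 = 550/3
Final result = 550/3

550/3


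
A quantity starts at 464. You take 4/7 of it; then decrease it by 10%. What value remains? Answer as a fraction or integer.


Start with 464.
Step 1: Take 4/7: 464 * 4/7 = 1856/7
Step 2: Decrease by 10%: 1856/7 * 90/100 = 8352/35
Final result = 8352/35

8352/35


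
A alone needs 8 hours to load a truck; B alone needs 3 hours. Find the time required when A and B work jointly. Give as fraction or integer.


Rate of A = 1/8 job per hour
Rate of B = 1/3 job per hour
Combined rate = 1/8 + 1/3
Find common denominator: (3 + 8)/(8*3) = 11/24
Combined rate = 11/24 job per hour
Time together = 1 / (11/24) = 24/11 hours

24/11


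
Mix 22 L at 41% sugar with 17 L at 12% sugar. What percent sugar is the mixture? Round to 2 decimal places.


Solute in mixture 1 = 41% of 22 L = 22*41/100 = 451/50 L
Solute in mixture 2 = 12% of 17 L = 17*12/100 = 51/25 L
Total solute = 451/50 + 51/25 = 553/50 L
Total volume = 22 + 17 = 39 L
Final concentration = 553/50/39 * 100 = 28.36%

28.36


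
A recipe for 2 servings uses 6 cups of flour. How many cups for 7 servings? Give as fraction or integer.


Original: 6 cups for 2 servings
Target servings = 7
Scaling factor = 7/2
New amount = 6 * 7/2
= 42/2
= 21 cups

21


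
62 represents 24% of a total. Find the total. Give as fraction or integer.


Given: 62 is 24% of the whole
Set up: 62 = 24/100 * whole
whole = 62 * 100 / 24
whole = 6200 / 24
whole = 775/3

775/3


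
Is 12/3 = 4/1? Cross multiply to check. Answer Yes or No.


Cross multiply to check 12/3 = 4/1
Left cross product: 12 * 1 = 12
Right cross product: 3 * 4 = 12
12 = 12
Equal, so proportions match => Yes

Yes


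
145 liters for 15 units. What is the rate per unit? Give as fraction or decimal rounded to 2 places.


Total liters = 145
Number of units = 15
Unit rate = 145 / 15
= 9.67 liters per unit

9.67


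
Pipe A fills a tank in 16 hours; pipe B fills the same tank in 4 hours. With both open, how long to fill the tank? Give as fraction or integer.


Rate of A = 1/16 job per hour
Rate of B = 1/4 job per hour
Combined rate = 1/16 + 1/4
Find common denominator: (4 + 16)/(16*4) = 20/64
Combined rate = 5/16 job per hour
Time together = 1 / (5/16) = 16/5 hours

16/5


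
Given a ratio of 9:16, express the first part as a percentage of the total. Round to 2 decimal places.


Total parts = 9 + 16 = 25
First part fraction = 9/25
Percentage = (9/25) * 100
= 0.36 * 100
= 36.00%

36.00


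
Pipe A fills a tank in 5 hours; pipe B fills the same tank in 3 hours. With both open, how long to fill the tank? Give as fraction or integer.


Rate of A = 1/5 job per hour
Rate of B = 1/3 job per hour
Combined rate = 1/5 + 1/3
Find common denominator: (3 + 5)/(5*3) = 8/15
Combined rate = 8/15 job per hour
Time together = 1 / (8/15) = 15/8 hours

15/8


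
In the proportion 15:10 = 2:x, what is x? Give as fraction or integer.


Setting up: 15/10 = 2/x
Cross multiply: 15 * x = 10 * 2
15x = 20
x = 20/15
x = 4/3

4/3


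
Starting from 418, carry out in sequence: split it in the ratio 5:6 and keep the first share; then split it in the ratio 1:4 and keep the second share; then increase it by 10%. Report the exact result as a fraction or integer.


Start with 418.
Step 1: Split 5:6, first share = 418 * 5/11 = 190
Step 2: Split 1:4, second share = 190 * 4/5 = 152
Step 3: Increase by 10%: 152 * 110/100 = 836/5
Final result = 836/5

836/5


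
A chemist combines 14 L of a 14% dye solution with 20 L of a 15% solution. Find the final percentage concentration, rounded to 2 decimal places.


Solute in mixture 1 = 14% of 14 L = 14*14/100 = 49/25 L
Solute in mixture 2 = 15% of 20 L = 20*15/100 = 3 L
Total solute = 49/25 + 3 = 124/25 L
Total volume = 14 + 20 = 34 L
Final concentration = 124/25/34 * 100 = 14.59%

14.59


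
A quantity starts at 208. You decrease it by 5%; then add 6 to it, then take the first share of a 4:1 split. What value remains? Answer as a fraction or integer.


Start with 208.
Step 1: Decrease by 5%: 208 * 95/100 = 988/5
Step 2: Add 6: 988/5+6=1018/5; split 4:1 first = 1018/5*4/5 = 4072/25
Final result = 4072/25

4072/25


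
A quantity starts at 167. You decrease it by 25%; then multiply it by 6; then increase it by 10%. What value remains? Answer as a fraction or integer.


Start with 167.
Step 1: Decrease by 25%: 167 * 75/100 = 501/4
Step 2: Multiply by 6: 501/4 * 6 = 1503/2
Step 3: Increase by 10%: 1503/2 * 110/100 = 16533/20
Final result = 16533/20

16533/20


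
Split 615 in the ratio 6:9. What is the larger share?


Total parts = 6 + 9 = 15
Value per part = 615 / 15 = 41
First share = 6 * 41 = 246
Second share = 9 * 41 = 369
Larger share = 369

369


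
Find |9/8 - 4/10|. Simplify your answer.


Simplify: 9/8 = 9/8 and 4/10 = 2/5
Find common denominator: LCD = 40
Convert: 45/40 and 16/40
Difference = |45 - 16|/40 = 29/40
Simplified = 29/40

29/40


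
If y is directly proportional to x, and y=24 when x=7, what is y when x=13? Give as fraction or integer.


Direct proportion: y = kx
Find k: k = 24/7 = 24/7
Compute y at x=13: y = 24/7 * 13
y = 312/7

312/7


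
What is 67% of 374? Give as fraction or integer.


Compute 67% of 374
Convert percentage: 67% = 67/100
Multiply: 374 * 67/100
= 25058/100
= 12529/50

12529/50


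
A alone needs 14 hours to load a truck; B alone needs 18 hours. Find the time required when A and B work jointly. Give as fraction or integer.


Rate of A = 1/14 job per hour
Rate of B = 1/18 job per hour
Combined rate = 1/14 + 1/18
Find common denominator: (18 + 14)/(14*18) = 32/252
Combined rate = 8/63 job per hour
Time together = 1 / (8/63) = 63/8 hours

63/8


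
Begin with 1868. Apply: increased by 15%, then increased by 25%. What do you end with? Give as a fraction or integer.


Start: 1868
Step 1: increase by 15% => multiply by 115/100
  1868 * 115/100 = 10741/5
Step 2: increase by 25% => multiply by 125/100
  10741/5 * 125/100 = 10741/4
Final value = 10741/4

10741/4


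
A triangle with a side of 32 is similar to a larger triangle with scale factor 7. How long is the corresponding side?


Similar triangles have proportional sides
Scale factor = 7
Smaller side = 32
Corresponding larger side = 32 * 7
= 224

224


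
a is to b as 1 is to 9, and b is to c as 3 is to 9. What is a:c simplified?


Given a:b = 1:9 and b:c = 3:9
Make b consistent. Multiply first ratio by 3: a:b = 3:27
Multiply second ratio by 9: b:c = 27:81
Now b = 27 in both, so a:b:c = 3:27:81
Therefore a:c = 3:81
Simplify by GCD: a:c = 1:27

1:27


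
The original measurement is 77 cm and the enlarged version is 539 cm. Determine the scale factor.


Original length = 77 cm
Scaled length = 539 cm
Scale factor = 539 / 77
= 7

7


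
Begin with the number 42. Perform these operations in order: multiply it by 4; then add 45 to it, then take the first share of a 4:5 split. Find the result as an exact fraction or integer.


Start with 42.
Step 1: Multiply by 4: 42 * 4 = 168
Step 2: Add 45: 168+45=213; split 4:5 first = 213*4/9 = 284/3
Final result = 284/3

284/3


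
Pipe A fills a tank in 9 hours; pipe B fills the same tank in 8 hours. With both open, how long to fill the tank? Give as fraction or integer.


Rate of A = 1/9 job per hour
Rate of B = 1/8 job per hour
Combined rate = 1/9 + 1/8
Find common denominator: (8 + 9)/(9*8) = 17/72
Combined rate = 17/72 job per hour
Time together = 1 / (17/72) = 72/17 hours

72/17


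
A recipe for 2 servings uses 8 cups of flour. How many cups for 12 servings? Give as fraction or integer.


Original: 8 cups for 2 servings
Target servings = 12
Scaling factor = 12/2
New amount = 8 * 12/2
= 96/2
= 48 cups

48


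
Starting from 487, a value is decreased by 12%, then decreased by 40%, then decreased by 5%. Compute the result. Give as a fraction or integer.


Start: 487
Step 1: decrease by 12% => multiply by 88/100
  487 * 88/100 = 10714/25
Step 2: decrease by 40% => multiply by 60/100
  10714/25 * 60/100 = 32142/125
Step 3: decrease by 5% => multiply by 95/100
  32142/125 * 95/100 = 305349/1250
Final value = 305349/1250

305349/1250


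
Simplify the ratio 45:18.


Find GCD(45, 18)
GCD = 9
Divide both by 9: 45/9 = 5, 18/9 = 2
Simplified ratio = 5:2

5:2


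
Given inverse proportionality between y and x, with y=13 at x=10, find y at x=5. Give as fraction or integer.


Inverse proportion: y = k/x
Find k: k = 10 * 13 = 130
Compute y at x=5: y = 130/5
y = 26

26


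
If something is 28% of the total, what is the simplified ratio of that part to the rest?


Part = 28%, Remainder = 72%
Ratio = 28:72
GCD(28, 72) = 4
Simplify: 7:18 = 7:18

7:18


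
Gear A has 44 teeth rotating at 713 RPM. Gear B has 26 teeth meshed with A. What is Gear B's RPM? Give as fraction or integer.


Gear ratio: teeth_A * RPM_A = teeth_B * RPM_B
44 * 713 = 26 * RPM_B
31372 = 26 * RPM_B
RPM_B = 31372 / 26
RPM_B = 15686/13

15686/13


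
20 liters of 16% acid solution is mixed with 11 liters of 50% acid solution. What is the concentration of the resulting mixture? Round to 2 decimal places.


Solute in mixture 1 = 16% of 20 L = 20*16/100 = 16/5 L
Solute in mixture 2 = 50% of 11 L = 11*50/100 = 11/2 L
Total solute = 16/5 + 11/2 = 87/10 L
Total volume = 20 + 11 = 31 L
Final concentration = 87/10/31 * 100 = 28.06%

28.06


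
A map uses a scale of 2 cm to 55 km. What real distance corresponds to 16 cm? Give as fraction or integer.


Map scale: 2 cm = 55 km
Measured distance on map = 16 cm
Set up proportion: 16 * 55 / 2
= 880 / 2
= 440 km

440


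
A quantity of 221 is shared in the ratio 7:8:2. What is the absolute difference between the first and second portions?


Total parts = 7 + 8 + 2 = 17
Value per part = 221 / 17 = 13
Shares: 7*13=91, 8*13=104, 2*13=26
First share = 91, second share = 104
Difference = |91 - 104| = 13

13


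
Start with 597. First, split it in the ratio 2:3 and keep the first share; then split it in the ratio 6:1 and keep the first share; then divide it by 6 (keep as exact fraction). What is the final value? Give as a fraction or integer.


Start with 597.
Step 1: Split 2:3, first share = 597 * 2/5 = 1194/5
Step 2: Split 6:1, first share = 1194/5 * 6/7 = 7164/35
Step 3: Divide by 6: 7164/35 / 6 = 1194/35
Final result = 1194/35

1194/35


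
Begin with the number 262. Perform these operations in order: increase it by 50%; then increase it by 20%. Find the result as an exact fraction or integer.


Start with 262.
Step 1: Increase by 50%: 262 * 150/100 = 393
Step 2: Increase by 20%: 393 * 120/100 = 2358/5
Final result = 2358/5

2358/5


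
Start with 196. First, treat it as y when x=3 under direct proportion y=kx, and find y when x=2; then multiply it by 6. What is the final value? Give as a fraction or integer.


Start with 196.
Step 1: Direct prop: k = (196)/3; new y = k*2 = 196*2/3 = 392/3
Step 2: Multiply by 6: 392/3 * 6 = 784
Final result = 784

784


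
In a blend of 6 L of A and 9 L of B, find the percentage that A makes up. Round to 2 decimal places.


Volume of A = 6 L
Volume of B = 9 L
Total volume = 6 + 9 = 15 L
Percentage of A = (6/15) * 100
= 40.00%

40.00


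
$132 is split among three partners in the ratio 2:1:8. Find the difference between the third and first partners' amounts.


Total parts = 2 + 1 + 8 = 11
Value per part = 132 / 11 = 12
Shares: 2*12=24, 1*12=12, 8*12=96
Third share = 96, first share = 24
Difference = |96 - 24| = 72

72


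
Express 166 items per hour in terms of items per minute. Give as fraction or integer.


Converting from per hour to per minute
Rate = 166 items per hour
Divide by 60: 166/60
= 83/30 items per minute

83/30


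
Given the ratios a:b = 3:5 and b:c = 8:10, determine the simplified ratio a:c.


Given a:b = 3:5 and b:c = 8:10
Make b consistent. Multiply first ratio by 8: a:b = 24:40
Multiply second ratio by 5: b:c = 40:50
Now b = 40 in both, so a:b:c = 24:40:50
Therefore a:c = 24:50
Simplify by GCD: a:c = 12:25

12:25


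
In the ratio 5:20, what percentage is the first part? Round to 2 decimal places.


Total parts = 5 + 20 = 25
First part fraction = 5/25
Percentage = (5/25) * 100
= 0.2 * 100
= 20.00%

20.00


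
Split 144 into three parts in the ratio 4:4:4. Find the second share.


Ratio = 4:4:4
Total parts = 4 + 4 + 4 = 12
Value per part = 144 / 12 = 12
First share = 4 * 12 = 48
Middle share = 4 * 12 = 48
Third share = 4 * 12 = 48

48


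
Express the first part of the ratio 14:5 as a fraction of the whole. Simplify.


Total parts = 14 + 5 = 19
First part fraction = 14/19
Simplify: 14/19 = 14/19

14/19


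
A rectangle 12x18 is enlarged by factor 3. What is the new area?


Original dimensions: 12 x 18
Enlargement factor = 3
New width = 12 * 3 = 36
New height = 18 * 3 = 54
New area = 36 * 54 = 1944

1944


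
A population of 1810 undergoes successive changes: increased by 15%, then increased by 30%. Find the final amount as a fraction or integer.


Start: 1810
Step 1: increase by 15% => multiply by 115/100
  1810 * 115/100 = 4163/2
Step 2: increase by 30% => multiply by 130/100
  4163/2 * 130/100 = 54119/20
Final value = 54119/20

54119/20


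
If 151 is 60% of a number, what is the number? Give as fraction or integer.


Given: 151 is 60% of the whole
Set up: 151 = 60/100 * whole
whole = 151 * 100 / 60
whole = 15100 / 60
whole = 755/3

755/3


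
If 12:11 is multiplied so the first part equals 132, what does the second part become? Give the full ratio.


Original ratio: 12:11
First term target: 132
Scale factor = 132 / 12 = 11
Multiply second term: 11 * 11 = 121
Equivalent ratio = 132:121

132:121


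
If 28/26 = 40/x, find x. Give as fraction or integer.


Setting up: 28/26 = 40/x
Cross multiply: 28 * x = 26 * 40
28x = 1040
x = 1040/28
x = 260/7

260/7


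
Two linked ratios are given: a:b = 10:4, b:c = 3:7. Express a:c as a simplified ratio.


Given a:b = 10:4 and b:c = 3:7
Make b consistent. Multiply first ratio by 3: a:b = 30:12
Multiply second ratio by 4: b:c = 12:28
Now b = 12 in both, so a:b:c = 30:12:28
Therefore a:c = 30:28
Simplify by GCD: a:c = 15:14

15:14


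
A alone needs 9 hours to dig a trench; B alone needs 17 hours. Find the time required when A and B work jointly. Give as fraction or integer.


Rate of A = 1/9 job per hour
Rate of B = 1/17 job per hour
Combined rate = 1/9 + 1/17
Find common denominator: (17 + 9)/(9*17) = 26/153
Combined rate = 26/153 job per hour
Time together = 1 / (26/153) = 153/26 hours

153/26


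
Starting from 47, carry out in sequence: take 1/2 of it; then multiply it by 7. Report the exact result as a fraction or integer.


Start with 47.
Step 1: Take 1/2: 47 * 1/2 = 47/2
Step 2: Multiply by 7: 47/2 * 7 = 329/2
Final result = 329/2

329/2


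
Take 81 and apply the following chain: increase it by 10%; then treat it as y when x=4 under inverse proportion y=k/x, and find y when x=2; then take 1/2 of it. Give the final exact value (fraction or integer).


Start with 81.
Step 1: Increase by 10%: 81 * 110/100 = 891/10
Step 2: Inverse prop: k = (891/10)*4; new y = k/2 = 891/10*4/2 = 891/5
Step 3: Take 1/2: 891/5 * 1/2 = 891/10
Final result = 891/10

891/10


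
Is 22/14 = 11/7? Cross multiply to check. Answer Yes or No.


Cross multiply to check 22/14 = 11/7
Left cross product: 22 * 7 = 154
Right cross product: 14 * 11 = 154
154 = 154
Equal, so proportions match => Yes

Yes


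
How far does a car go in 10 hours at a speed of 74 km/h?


Using distance = speed * time
Speed = 74 km/h
Time = 10 hours
Distance = 74 * 10
= 740 km

740


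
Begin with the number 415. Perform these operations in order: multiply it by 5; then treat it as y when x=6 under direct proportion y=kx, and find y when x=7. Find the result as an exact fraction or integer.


Start with 415.
Step 1: Multiply by 5: 415 * 5 = 2075
Step 2: Direct prop: k = (2075)/6; new y = k*7 = 2075*7/6 = 14525/6
Final result = 14525/6

14525/6


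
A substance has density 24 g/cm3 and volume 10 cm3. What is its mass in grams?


Using mass = density * volume
Density = 24 g/cm3
Volume = 10 cm3
Mass = 24 * 10
= 240 g

240


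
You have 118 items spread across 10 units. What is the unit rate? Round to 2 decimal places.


Total items = 118
Number of units = 10
Unit rate = 118 / 10
= 11.80 items per unit

11.80


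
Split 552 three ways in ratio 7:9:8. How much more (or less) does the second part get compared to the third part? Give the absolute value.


Total parts = 7 + 9 + 8 = 24
Value per part = 552 / 24 = 23
Shares: 7*23=161, 9*23=207, 8*23=184
Second share = 207, third share = 184
Difference = |207 - 184| = 23

23


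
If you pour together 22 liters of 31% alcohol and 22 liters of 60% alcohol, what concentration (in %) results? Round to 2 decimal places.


Solute in mixture 1 = 31% of 22 L = 22*31/100 = 341/50 L
Solute in mixture 2 = 60% of 22 L = 22*60/100 = 66/5 L
Total solute = 341/50 + 66/5 = 1001/50 L
Total volume = 22 + 22 = 44 L
Final concentration = 1001/50/44 * 100 = 45.50%

45.50


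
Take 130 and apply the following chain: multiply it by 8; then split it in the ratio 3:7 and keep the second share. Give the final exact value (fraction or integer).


Start with 130.
Step 1: Multiply by 8: 130 * 8 = 1040
Step 2: Split 3:7, second share = 1040 * 7/10 = 728
Final result = 728

728


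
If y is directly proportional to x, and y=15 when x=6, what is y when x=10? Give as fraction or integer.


Direct proportion: y = kx
Find k: k = 15/6 = 5/2
Compute y at x=10: y = 5/2 * 10
y = 25

25


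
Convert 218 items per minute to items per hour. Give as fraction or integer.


Converting from per minute to per hour
Rate = 218 items per minute
Multiply by 60: 218 * 60
= 13080 items per hour

13080


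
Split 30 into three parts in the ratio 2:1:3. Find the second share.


Ratio = 2:1:3
Total parts = 2 + 1 + 3 = 6
Value per part = 30 / 6 = 5
First share = 2 * 5 = 10
Middle share = 1 * 5 = 5
Third share = 3 * 5 = 15

5


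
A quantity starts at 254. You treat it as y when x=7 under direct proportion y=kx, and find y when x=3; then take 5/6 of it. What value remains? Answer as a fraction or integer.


Start with 254.
Step 1: Direct prop: k = (254)/7; new y = k*3 = 254*3/7 = 762/7
Step 2: Take 5/6: 762/7 * 5/6 = 635/7
Final result = 635/7

635/7


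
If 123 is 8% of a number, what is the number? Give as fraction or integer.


Given: 123 is 8% of the whole
Set up: 123 = 8/100 * whole
whole = 123 * 100 / 8
whole = 12300 / 8
whole = 3075/2

3075/2


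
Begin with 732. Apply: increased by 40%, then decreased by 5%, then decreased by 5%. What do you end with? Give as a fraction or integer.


Start: 732
Step 1: increase by 40% => multiply by 140/100
  732 * 140/100 = 5124/5
Step 2: decrease by 5% => multiply by 95/100
  5124/5 * 95/100 = 24339/25
Step 3: decrease by 5% => multiply by 95/100
  24339/25 * 95/100 = 462441/500
Final value = 462441/500

462441/500


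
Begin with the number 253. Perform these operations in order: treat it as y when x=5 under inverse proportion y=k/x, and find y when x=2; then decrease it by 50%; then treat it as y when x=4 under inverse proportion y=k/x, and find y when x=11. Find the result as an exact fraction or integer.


Start with 253.
Step 1: Inverse prop: k = (253)*5; new y = k/2 = 253*5/2 = 1265/2
Step 2: Decrease by 50%: 1265/2 * 50/100 = 1265/4
Step 3: Inverse prop: k = (1265/4)*4; new y = k/11 = 1265/4*4/11 = 115
Final result = 115

115


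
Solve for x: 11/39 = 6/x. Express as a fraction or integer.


Setting up: 11/39 = 6/x
Cross multiply: 11 * x = 39 * 6
11x = 234
x = 234/11
x = 234/11

234/11


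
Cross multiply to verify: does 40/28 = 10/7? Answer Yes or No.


Cross multiply to check 40/28 = 10/7
Left cross product: 40 * 7 = 280
Right cross product: 28 * 10 = 280
280 = 280
Equal, so proportions match => Yes

Yes


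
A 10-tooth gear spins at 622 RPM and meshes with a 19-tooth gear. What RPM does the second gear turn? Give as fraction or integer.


Gear ratio: teeth_A * RPM_A = teeth_B * RPM_B
10 * 622 = 19 * RPM_B
6220 = 19 * RPM_B
RPM_B = 6220 / 19
RPM_B = 6220/19

6220/19


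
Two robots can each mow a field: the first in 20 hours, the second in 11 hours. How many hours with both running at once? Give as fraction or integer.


Rate of A = 1/20 job per hour
Rate of B = 1/11 job per hour
Combined rate = 1/20 + 1/11
Find common denominator: (11 + 20)/(20*11) = 31/220
Combined rate = 31/220 job per hour
Time together = 1 / (31/220) = 220/31 hours

220/31


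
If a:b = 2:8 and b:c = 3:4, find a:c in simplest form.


Given a:b = 2:8 and b:c = 3:4
Make b consistent. Multiply first ratio by 3: a:b = 6:24
Multiply second ratio by 8: b:c = 24:32
Now b = 24 in both, so a:b:c = 6:24:32
Therefore a:c = 6:32
Simplify by GCD: a:c = 3:16

3:16


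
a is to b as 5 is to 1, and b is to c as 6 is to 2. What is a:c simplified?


Given a:b = 5:1 and b:c = 6:2
Make b consistent. Multiply first ratio by 6: a:b = 30:6
Multiply second ratio by 1: b:c = 6:2
Now b = 6 in both, so a:b:c = 30:6:2
Therefore a:c = 30:2
Simplify by GCD: a:c = 15:1

15:1


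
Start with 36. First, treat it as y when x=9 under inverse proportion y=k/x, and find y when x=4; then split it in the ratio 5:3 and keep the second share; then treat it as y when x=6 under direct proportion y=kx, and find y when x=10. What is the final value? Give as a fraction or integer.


Start with 36.
Step 1: Inverse prop: k = (36)*9; new y = k/4 = 36*9/4 = 81
Step 2: Split 5:3, second share = 81 * 3/8 = 243/8
Step 3: Direct prop: k = (243/8)/6; new y = k*10 = 243/8*10/6 = 405/8
Final result = 405/8

405/8


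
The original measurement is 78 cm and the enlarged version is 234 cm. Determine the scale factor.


Original length = 78 cm
Scaled length = 234 cm
Scale factor = 234 / 78
= 3

3


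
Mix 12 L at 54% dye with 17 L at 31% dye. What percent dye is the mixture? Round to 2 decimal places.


Solute in mixture 1 = 54% of 12 L = 12*54/100 = 162/25 L
Solute in mixture 2 = 31% of 17 L = 17*31/100 = 527/100 L
Total solute = 162/25 + 527/100 = 47/4 L
Total volume = 12 + 17 = 29 L
Final concentration = 47/4/29 * 100 = 40.52%

40.52


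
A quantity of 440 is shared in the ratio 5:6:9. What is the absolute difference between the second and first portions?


Total parts = 5 + 6 + 9 = 20
Value per part = 440 / 20 = 22
Shares: 5*22=110, 6*22=132, 9*22=198
Second share = 132, first share = 110
Difference = |132 - 110| = 22

22


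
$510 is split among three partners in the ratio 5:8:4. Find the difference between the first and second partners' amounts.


Total parts = 5 + 8 + 4 = 17
Value per part = 510 / 17 = 30
Shares: 5*30=150, 8*30=240, 4*30=120
First share = 150, second share = 240
Difference = |150 - 240| = 90

90


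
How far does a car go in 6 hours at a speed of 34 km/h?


Using distance = speed * time
Speed = 34 km/h
Time = 6 hours
Distance = 34 * 6
= 204 km

204


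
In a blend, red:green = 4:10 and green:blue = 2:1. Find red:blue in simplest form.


Given a:b = 4:10 and b:c = 2:1
Make b consistent. Multiply first ratio by 2: a:b = 8:20
Multiply second ratio by 10: b:c = 20:10
Now b = 20 in both, so a:b:c = 8:20:10
Therefore a:c = 8:10
Simplify by GCD: a:c = 4:5

4:5


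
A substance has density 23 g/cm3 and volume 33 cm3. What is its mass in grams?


Using mass = density * volume
Density = 23 g/cm3
Volume = 33 cm3
Mass = 23 * 33
= 759 g

759


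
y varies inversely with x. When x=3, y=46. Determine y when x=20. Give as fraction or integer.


Inverse proportion: y = k/x
Find k: k = 3 * 46 = 138
Compute y at x=20: y = 138/20
y = 69/10

69/10
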